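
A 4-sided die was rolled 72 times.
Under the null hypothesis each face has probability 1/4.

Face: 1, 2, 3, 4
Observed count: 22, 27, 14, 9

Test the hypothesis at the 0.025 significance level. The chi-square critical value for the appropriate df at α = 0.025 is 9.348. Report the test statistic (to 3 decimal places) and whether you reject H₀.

10.778; reject

Expected count for each of the 4 categories: 72/4 = 18.
cat         O        E   (O−E)²/E
1          22       18     0.8889
2          27       18     4.5000
3          14       18     0.8889
4           9       18     4.5000
Sum = 10.778
df = 3. Since 10.778 > 9.348, we reject H₀.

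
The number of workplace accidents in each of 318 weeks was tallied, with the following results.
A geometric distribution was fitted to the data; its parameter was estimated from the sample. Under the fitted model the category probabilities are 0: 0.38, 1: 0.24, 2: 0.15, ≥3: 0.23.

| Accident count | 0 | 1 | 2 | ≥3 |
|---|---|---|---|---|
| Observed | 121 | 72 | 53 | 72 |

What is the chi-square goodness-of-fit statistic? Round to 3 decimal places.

Expected counts E_i = n·p_i: 318×0.38 = 120.84, 318×0.24 = 76.32, 318×0.15 = 47.7, 318×0.23 = 73.14.
χ² = (121−120.84)²/120.84 + (72−76.32)²/76.32 + (53−47.7)²/47.7 + (72−73.14)²/73.14
   = 0.0002 + 0.2445 + 0.5889 + 0.0178
Sum = 0.851

0.851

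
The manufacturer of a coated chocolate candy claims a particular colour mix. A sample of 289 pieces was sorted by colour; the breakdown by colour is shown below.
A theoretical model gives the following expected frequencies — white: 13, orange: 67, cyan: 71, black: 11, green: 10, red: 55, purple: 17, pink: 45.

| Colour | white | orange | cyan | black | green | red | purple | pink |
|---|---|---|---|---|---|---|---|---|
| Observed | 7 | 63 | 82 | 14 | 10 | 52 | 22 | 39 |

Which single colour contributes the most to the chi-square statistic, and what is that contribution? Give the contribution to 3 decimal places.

white: (7 − 13)²/13 = 36/13 = 2.7692
orange: (63 − 67)²/67 = 16/67 = 0.2388
cyan: (82 − 71)²/71 = 121/71 = 1.7042
black: (14 − 11)²/11 = 9/11 = 0.8182
green: (10 − 10)²/10 = 0/10 = 0.0000
red: (52 − 55)²/55 = 9/55 = 0.1636
purple: (22 − 17)²/17 = 25/17 = 1.4706
pink: (39 − 45)²/45 = 36/45 = 0.8000
The largest term is for white: 2.769.

white, 2.769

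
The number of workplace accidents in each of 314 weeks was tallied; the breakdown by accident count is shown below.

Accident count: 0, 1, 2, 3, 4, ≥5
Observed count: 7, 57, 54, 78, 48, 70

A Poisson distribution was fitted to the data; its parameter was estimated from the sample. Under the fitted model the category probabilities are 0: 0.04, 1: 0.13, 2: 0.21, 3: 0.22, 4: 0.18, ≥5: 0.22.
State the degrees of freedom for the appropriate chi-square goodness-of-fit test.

4

There are k = 6 categories and 1 parameter estimated from the data, so df = 6 − 1 − 1 = 4.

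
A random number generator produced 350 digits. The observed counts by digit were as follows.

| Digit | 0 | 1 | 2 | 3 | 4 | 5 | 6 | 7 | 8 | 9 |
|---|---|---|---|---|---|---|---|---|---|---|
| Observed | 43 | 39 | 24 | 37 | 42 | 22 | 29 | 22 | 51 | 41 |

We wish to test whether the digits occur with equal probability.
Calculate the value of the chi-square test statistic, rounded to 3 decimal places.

26.286

Under H₀ each category has probability 1/10, so each expected count is 350/10 = 35.
cat         O        E   (O−E)²/E
0          43       35     1.8286
1          39       35     0.4571
2          24       35     3.4571
3          37       35     0.1143
4          42       35     1.4000
5          22       35     4.8286
6          29       35     1.0286
7          22       35     4.8286
8          51       35     7.3143
9          41       35     1.0286
Sum = 26.286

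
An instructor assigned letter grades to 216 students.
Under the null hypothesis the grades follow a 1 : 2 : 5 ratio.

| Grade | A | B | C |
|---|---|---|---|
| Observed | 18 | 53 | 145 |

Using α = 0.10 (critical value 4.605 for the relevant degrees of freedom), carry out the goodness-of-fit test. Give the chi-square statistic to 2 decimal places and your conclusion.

Ratio total = 8. Expected counts: 216×1/8 = 27, 216×2/8 = 54, 216×5/8 = 135.
cat         O        E   (O−E)²/E
A          18       27      3.000
B          53       54      0.019
C         145      135      0.741
Sum = 3.76
df = 2. Since 3.76 < 4.605, we do not reject H₀.

3.76; do not reject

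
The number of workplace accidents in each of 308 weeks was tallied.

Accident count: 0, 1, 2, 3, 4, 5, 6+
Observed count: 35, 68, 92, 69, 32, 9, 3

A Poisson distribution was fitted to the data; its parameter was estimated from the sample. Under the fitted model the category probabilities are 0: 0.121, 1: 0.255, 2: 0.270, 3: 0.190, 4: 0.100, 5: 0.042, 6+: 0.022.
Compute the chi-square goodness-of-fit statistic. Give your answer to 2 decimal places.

7.72

Expected counts E_i = n·p_i: 308×0.121 = 37.268, 308×0.255 = 78.54, 308×0.270 = 83.16, 308×0.190 = 58.52, 308×0.100 = 30.8, 308×0.042 = 12.936, 308×0.022 = 6.776.
χ² = (35−37.268)²/37.268 + (68−78.54)²/78.54 + (92−83.16)²/83.16 + (69−58.52)²/58.52 + (32−30.8)²/30.8 + (9−12.936)²/12.936 + (3−6.776)²/6.776
   = 0.138 + 1.414 + 0.940 + 1.877 + 0.047 + 1.198 + 2.104
Sum = 7.72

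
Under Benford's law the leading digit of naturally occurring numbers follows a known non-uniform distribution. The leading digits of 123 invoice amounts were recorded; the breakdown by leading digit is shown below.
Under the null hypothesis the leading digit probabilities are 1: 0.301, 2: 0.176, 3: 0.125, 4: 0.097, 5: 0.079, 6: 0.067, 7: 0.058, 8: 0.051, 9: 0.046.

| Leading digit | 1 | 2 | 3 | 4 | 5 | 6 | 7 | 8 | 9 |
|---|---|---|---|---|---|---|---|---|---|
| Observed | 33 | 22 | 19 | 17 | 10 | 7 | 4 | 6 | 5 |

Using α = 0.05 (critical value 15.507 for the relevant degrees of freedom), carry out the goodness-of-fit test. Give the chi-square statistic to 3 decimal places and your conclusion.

Expected counts E_i = n·p_i: 123×0.301 = 37.023, 123×0.176 = 21.648, 123×0.125 = 15.375, 123×0.097 = 11.931, 123×0.079 = 9.717, 123×0.067 = 8.241, 123×0.058 = 7.134, 123×0.051 = 6.273, 123×0.046 = 5.658.
1: (33 − 37.023)²/37.023 = 16.184529/37.023 = 0.4371
2: (22 − 21.648)²/21.648 = 0.123904/21.648 = 0.0057
3: (19 − 15.375)²/15.375 = 13.140625/15.375 = 0.8547
4: (17 − 11.931)²/11.931 = 25.694761/11.931 = 2.1536
5: (10 − 9.717)²/9.717 = 0.080089/9.717 = 0.0082
6: (7 − 8.241)²/8.241 = 1.540081/8.241 = 0.1869
7: (4 − 7.134)²/7.134 = 9.821956/7.134 = 1.3768
8: (6 − 6.273)²/6.273 = 0.074529/6.273 = 0.0119
9: (5 − 5.658)²/5.658 = 0.432964/5.658 = 0.0765
Sum = 5.111
df = 8. Since 5.111 < 15.507, we do not reject H₀.

5.111; do not reject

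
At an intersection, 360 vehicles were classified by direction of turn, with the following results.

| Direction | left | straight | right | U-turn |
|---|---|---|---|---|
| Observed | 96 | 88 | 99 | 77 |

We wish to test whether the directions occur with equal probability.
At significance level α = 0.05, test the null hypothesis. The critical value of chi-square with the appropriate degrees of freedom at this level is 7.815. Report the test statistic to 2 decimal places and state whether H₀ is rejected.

Expected count for each of the 4 categories: 360/4 = 90.
cat           O        E   (O−E)²/E
left         96       90      0.400
straight     88       90      0.044
right        99       90      0.900
U-turn       77       90      1.878
Sum = 3.22
df = 3. Since 3.22 < 7.815, we do not reject H₀.

3.22; do not reject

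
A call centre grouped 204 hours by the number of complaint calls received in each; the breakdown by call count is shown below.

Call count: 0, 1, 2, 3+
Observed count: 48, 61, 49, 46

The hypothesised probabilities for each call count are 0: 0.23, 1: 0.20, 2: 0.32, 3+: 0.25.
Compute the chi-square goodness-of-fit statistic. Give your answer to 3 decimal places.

14.576

Expected counts E_i = n·p_i: 204×0.23 = 46.92, 204×0.20 = 40.8, 204×0.32 = 65.28, 204×0.25 = 51.
χ² = (48−46.92)²/46.92 + (61−40.8)²/40.8 + (49−65.28)²/65.28 + (46−51)²/51
   = 0.0249 + 10.0010 + 4.0600 + 0.4902
Sum = 14.576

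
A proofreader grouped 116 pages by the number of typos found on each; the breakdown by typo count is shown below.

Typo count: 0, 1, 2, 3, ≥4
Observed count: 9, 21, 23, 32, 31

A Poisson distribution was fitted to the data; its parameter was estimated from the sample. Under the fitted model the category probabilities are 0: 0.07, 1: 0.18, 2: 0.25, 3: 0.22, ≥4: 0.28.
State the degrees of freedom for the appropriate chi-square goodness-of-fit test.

There are k = 5 categories and 1 parameter estimated from the data, so df = 5 − 1 − 1 = 3.

3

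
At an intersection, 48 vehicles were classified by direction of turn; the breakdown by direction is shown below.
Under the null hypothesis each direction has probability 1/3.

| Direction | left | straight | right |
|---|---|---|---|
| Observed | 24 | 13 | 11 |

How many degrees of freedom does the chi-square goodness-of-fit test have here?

There are k = 3 categories and no parameters were estimated from the data, so df = 3 − 1 = 2.

2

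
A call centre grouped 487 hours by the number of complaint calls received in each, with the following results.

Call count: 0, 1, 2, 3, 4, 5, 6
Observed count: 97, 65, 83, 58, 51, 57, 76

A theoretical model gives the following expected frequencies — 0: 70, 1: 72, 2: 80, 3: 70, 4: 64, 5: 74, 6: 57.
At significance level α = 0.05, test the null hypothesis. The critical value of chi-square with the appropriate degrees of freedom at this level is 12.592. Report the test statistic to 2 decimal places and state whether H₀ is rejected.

cat         O        E   (O−E)²/E
0          97       70     10.414
1          65       72      0.681
2          83       80      0.113
3          58       70      2.057
4          51       64      2.641
5          57       74      3.905
6          76       57      6.333
Sum = 26.14
df = 6. Since 26.14 > 12.592, we reject H₀.

26.14; reject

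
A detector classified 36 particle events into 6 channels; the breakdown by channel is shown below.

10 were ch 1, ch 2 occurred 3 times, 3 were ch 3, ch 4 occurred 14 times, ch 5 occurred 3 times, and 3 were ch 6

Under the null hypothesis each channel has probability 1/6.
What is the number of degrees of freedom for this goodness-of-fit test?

There are k = 6 categories and no parameters were estimated from the data, so df = 6 − 1 = 5.

5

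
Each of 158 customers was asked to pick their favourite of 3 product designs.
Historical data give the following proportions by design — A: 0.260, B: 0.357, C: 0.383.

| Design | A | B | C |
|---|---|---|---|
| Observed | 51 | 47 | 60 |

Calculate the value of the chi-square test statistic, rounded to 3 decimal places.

Expected counts E_i = n·p_i: 158×0.260 = 41.08, 158×0.357 = 56.406, 158×0.383 = 60.514.
cat         O        E   (O−E)²/E
A          51    41.08     2.3955
B          47   56.406     1.5685
C          60   60.514     0.0044
Sum = 3.968

3.968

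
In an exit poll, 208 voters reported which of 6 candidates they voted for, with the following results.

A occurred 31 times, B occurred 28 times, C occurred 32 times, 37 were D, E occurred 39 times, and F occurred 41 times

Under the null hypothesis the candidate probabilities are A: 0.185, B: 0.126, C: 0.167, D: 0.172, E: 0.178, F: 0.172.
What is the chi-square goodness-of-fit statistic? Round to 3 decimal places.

Expected counts E_i = n·p_i: 208×0.185 = 38.48, 208×0.126 = 26.208, 208×0.167 = 34.736, 208×0.172 = 35.776, 208×0.178 = 37.024, 208×0.172 = 35.776.
cat         O        E   (O−E)²/E
A          31    38.48     1.4540
B          28   26.208     0.1225
C          32   34.736     0.2155
D          37   35.776     0.0419
E          39   37.024     0.1055
F          41   35.776     0.7628
Sum = 2.702

2.702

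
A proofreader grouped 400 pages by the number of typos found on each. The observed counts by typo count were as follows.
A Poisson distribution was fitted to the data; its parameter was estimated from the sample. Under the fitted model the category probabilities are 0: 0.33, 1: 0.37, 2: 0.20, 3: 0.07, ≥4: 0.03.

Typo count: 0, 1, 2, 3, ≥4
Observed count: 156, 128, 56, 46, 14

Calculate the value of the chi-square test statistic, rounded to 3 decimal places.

Expected counts E_i = n·p_i: 400×0.33 = 132, 400×0.37 = 148, 400×0.20 = 80, 400×0.07 = 28, 400×0.03 = 12.
χ² = (156−132)²/132 + (128−148)²/148 + (56−80)²/80 + (46−28)²/28 + (14−12)²/12
   = 4.3636 + 2.7027 + 7.2000 + 11.5714 + 0.3333
Sum = 26.171

26.171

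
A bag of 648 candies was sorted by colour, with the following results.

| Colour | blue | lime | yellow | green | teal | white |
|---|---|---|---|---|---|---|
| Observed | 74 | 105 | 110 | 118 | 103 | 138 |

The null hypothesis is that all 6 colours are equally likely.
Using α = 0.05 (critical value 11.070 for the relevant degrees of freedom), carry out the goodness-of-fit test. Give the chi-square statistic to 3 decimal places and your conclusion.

20.315; reject

Expected count for each of the 6 categories: 648/6 = 108.
χ² = (74−108)²/108 + (105−108)²/108 + (110−108)²/108 + (118−108)²/108 + (103−108)²/108 + (138−108)²/108
   = 10.7037 + 0.0833 + 0.0370 + 0.9259 + 0.2315 + 8.3333
Sum = 20.315
df = 5. Since 20.315 > 11.070, we reject H₀.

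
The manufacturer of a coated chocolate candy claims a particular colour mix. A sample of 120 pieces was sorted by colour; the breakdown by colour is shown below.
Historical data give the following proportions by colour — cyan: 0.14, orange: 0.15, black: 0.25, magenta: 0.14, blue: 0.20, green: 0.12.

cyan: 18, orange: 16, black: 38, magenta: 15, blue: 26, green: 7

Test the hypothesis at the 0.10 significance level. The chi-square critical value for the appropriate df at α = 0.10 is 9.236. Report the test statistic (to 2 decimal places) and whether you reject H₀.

6.60; do not reject

Expected counts E_i = n·p_i: 120×0.14 = 16.8, 120×0.15 = 18, 120×0.25 = 30, 120×0.14 = 16.8, 120×0.20 = 24, 120×0.12 = 14.4.
cat          O        E   (O−E)²/E
cyan        18     16.8      0.086
orange      16       18      0.222
black       38       30      2.133
magenta     15     16.8      0.193
blue        26       24      0.167
green        7     14.4      3.803
Sum = 6.60
df = 5. Since 6.60 < 9.236, we do not reject H₀.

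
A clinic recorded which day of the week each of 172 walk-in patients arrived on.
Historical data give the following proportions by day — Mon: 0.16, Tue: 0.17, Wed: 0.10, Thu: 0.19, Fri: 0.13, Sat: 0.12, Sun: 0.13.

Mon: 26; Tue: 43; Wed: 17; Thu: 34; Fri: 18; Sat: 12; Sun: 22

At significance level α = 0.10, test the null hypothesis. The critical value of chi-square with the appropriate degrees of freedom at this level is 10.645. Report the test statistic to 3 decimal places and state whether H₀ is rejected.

11.088; reject

Expected counts E_i = n·p_i: 172×0.16 = 27.52, 172×0.17 = 29.24, 172×0.10 = 17.2, 172×0.19 = 32.68, 172×0.13 = 22.36, 172×0.12 = 20.64, 172×0.13 = 22.36.
cat         O        E   (O−E)²/E
Mon        26    27.52     0.0840
Tue        43    29.24     6.4753
Wed        17     17.2     0.0023
Thu        34    32.68     0.0533
Fri        18    22.36     0.8502
Sat        12    20.64     3.6167
Sun        22    22.36     0.0058
Sum = 11.088
df = 6. Since 11.088 > 10.645, we reject H₀.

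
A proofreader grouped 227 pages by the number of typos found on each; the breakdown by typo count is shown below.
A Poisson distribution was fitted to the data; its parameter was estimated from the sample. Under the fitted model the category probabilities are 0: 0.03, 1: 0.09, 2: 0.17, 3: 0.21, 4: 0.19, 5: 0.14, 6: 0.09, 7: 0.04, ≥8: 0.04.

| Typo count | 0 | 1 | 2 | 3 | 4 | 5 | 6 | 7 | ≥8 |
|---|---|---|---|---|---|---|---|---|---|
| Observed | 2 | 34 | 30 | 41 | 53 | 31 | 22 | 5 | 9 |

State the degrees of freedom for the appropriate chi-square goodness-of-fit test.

7

There are k = 9 categories and 1 parameter estimated from the data, so df = 9 − 1 − 1 = 7.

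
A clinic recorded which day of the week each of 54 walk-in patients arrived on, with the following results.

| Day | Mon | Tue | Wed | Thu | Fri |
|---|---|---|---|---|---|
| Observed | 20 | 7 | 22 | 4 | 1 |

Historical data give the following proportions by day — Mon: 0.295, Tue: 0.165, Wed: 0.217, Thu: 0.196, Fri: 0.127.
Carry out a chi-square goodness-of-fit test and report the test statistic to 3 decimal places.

Expected counts E_i = n·p_i: 54×0.295 = 15.93, 54×0.165 = 8.91, 54×0.217 = 11.718, 54×0.196 = 10.584, 54×0.127 = 6.858.
cat         O        E   (O−E)²/E
Mon        20    15.93     1.0399
Tue         7     8.91     0.4094
Wed        22   11.718     9.0220
Thu         4   10.584     4.0957
Fri         1    6.858     5.0038
Sum = 19.571

19.571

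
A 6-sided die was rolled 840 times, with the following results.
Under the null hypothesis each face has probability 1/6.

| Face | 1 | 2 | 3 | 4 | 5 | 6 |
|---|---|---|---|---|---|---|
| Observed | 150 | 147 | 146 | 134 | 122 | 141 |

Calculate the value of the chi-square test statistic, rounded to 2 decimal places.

3.90

Under H₀ each category has probability 1/6, so each expected count is 840/6 = 140.
cat         O        E   (O−E)²/E
1         150      140      0.714
2         147      140      0.350
3         146      140      0.257
4         134      140      0.257
5         122      140      2.314
6         141      140      0.007
Sum = 3.90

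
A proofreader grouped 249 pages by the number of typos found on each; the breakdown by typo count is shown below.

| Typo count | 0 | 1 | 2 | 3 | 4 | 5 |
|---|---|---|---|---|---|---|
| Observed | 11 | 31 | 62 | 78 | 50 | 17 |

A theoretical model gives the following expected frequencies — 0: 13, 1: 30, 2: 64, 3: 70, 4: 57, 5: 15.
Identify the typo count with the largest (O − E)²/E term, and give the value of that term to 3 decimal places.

cat         O        E   (O−E)²/E
0          11       13     0.3077
1          31       30     0.0333
2          62       64     0.0625
3          78       70     0.9143
4          50       57     0.8596
5          17       15     0.2667
The largest term is for 3: 0.914.

3, 0.914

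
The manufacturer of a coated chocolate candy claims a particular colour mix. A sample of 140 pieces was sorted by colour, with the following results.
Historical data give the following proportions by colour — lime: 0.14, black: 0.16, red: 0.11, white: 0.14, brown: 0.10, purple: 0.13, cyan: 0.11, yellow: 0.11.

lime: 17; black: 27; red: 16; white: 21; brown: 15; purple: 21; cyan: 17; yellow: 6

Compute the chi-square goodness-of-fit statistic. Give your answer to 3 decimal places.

7.819

Expected counts E_i = n·p_i: 140×0.14 = 19.6, 140×0.16 = 22.4, 140×0.11 = 15.4, 140×0.14 = 19.6, 140×0.10 = 14, 140×0.13 = 18.2, 140×0.11 = 15.4, 140×0.11 = 15.4.
lime: (17 − 19.6)²/19.6 = 6.76/19.6 = 0.3449
black: (27 − 22.4)²/22.4 = 21.16/22.4 = 0.9446
red: (16 − 15.4)²/15.4 = 0.36/15.4 = 0.0234
white: (21 − 19.6)²/19.6 = 1.96/19.6 = 0.1000
brown: (15 − 14)²/14 = 1/14 = 0.0714
purple: (21 − 18.2)²/18.2 = 7.84/18.2 = 0.4308
cyan: (17 − 15.4)²/15.4 = 2.56/15.4 = 0.1662
yellow: (6 − 15.4)²/15.4 = 88.36/15.4 = 5.7377
Sum = 7.819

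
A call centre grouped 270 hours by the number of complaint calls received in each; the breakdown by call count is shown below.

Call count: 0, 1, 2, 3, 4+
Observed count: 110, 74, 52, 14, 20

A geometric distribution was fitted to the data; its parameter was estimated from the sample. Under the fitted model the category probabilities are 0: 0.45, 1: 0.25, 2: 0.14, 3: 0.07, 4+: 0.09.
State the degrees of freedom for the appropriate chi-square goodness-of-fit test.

There are k = 5 categories and 1 parameter estimated from the data, so df = 5 − 1 − 1 = 3.

3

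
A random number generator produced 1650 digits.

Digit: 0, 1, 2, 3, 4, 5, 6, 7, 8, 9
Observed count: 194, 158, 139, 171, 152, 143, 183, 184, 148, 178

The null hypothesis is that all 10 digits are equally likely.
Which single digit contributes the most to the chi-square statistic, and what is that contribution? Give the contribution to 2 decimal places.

0, 5.10

Under H₀ each category has probability 1/10, so each expected count is 1650/10 = 165.
χ² = (194−165)²/165 + (158−165)²/165 + (139−165)²/165 + (171−165)²/165 + (152−165)²/165 + (143−165)²/165 + (183−165)²/165 + (184−165)²/165 + (148−165)²/165 + (178−165)²/165
   = 5.097 + 0.297 + 4.097 + 0.218 + 1.024 + 2.933 + 1.964 + 2.188 + 1.752 + 1.024
The largest term is for 0: 5.10.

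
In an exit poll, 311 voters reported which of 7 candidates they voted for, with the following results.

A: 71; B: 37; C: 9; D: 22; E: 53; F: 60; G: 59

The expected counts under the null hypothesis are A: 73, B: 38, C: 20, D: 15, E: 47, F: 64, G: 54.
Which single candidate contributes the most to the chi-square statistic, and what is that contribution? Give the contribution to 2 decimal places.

C, 6.05

χ² = (71−73)²/73 + (37−38)²/38 + (9−20)²/20 + (22−15)²/15 + (53−47)²/47 + (60−64)²/64 + (59−54)²/54
   = 0.055 + 0.026 + 6.050 + 3.267 + 0.766 + 0.250 + 0.463
The largest term is for C: 6.05.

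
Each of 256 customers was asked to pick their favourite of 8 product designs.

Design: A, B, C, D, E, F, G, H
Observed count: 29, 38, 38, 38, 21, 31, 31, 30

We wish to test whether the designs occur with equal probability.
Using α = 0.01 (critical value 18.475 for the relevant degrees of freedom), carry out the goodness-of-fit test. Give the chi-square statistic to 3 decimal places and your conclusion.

Expected count for each of the 8 categories: 256/8 = 32.
cat         O        E   (O−E)²/E
A          29       32     0.2813
B          38       32     1.1250
C          38       32     1.1250
D          38       32     1.1250
E          21       32     3.7813
F          31       32     0.0313
G          31       32     0.0313
H          30       32     0.1250
Sum = 7.625
df = 7. Since 7.625 < 18.475, we do not reject H₀.

7.625; do not reject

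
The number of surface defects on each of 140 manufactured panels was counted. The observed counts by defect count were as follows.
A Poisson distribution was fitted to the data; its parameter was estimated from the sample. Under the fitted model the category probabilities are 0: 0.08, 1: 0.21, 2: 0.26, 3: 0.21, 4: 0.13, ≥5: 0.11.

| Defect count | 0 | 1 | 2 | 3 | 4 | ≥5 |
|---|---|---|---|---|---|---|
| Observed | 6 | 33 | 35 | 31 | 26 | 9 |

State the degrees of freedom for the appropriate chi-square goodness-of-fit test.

4

There are k = 6 categories and 1 parameter estimated from the data, so df = 6 − 1 − 1 = 4.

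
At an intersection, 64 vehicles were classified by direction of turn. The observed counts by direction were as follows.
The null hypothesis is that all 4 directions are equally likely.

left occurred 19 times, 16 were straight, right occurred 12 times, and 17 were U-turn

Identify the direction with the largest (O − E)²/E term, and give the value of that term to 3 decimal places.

right, 1.000

Under H₀ each category has probability 1/4, so each expected count is 64/4 = 16.
cat           O        E   (O−E)²/E
left         19       16     0.5625
straight     16       16     0.0000
right        12       16     1.0000
U-turn       17       16     0.0625
The largest term is for right: 1.000.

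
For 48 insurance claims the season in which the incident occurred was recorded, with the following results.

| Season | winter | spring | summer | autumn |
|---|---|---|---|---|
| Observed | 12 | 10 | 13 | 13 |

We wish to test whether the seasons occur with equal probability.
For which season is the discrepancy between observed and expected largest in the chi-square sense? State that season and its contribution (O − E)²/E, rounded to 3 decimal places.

Under H₀ each category has probability 1/4, so each expected count is 48/4 = 12.
cat         O        E   (O−E)²/E
winter     12       12     0.0000
spring     10       12     0.3333
summer     13       12     0.0833
autumn     13       12     0.0833
The largest term is for spring: 0.333.

spring, 0.333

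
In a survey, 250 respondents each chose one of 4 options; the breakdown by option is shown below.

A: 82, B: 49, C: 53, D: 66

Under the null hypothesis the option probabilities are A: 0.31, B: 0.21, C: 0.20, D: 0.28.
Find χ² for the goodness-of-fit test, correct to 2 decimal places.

Expected counts E_i = n·p_i: 250×0.31 = 77.5, 250×0.21 = 52.5, 250×0.20 = 50, 250×0.28 = 70.
A: (82 − 77.5)²/77.5 = 20.25/77.5 = 0.261
B: (49 − 52.5)²/52.5 = 12.25/52.5 = 0.233
C: (53 − 50)²/50 = 9/50 = 0.180
D: (66 − 70)²/70 = 16/70 = 0.229
Sum = 0.90

0.90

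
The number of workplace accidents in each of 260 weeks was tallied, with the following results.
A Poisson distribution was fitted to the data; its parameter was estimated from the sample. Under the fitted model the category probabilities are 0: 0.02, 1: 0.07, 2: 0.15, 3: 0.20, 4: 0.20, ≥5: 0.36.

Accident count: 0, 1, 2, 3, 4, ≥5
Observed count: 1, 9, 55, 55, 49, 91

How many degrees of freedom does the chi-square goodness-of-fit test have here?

There are k = 6 categories and 1 parameter estimated from the data, so df = 6 − 1 − 1 = 4.

4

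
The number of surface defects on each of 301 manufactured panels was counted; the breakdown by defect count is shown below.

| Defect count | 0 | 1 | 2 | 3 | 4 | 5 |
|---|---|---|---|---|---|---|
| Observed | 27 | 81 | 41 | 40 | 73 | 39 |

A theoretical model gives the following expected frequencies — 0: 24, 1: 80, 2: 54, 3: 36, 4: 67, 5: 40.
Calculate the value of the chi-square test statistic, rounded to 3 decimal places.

χ² = (27−24)²/24 + (81−80)²/80 + (41−54)²/54 + (40−36)²/36 + (73−67)²/67 + (39−40)²/40
   = 0.3750 + 0.0125 + 3.1296 + 0.4444 + 0.5373 + 0.0250
Sum = 4.524

4.524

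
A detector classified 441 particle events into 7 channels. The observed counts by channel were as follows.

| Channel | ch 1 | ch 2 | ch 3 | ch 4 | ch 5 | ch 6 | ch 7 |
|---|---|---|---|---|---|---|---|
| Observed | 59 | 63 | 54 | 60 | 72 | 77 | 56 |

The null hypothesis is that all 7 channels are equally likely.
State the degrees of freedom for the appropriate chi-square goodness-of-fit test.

6

There are k = 7 categories and no parameters were estimated from the data, so df = 7 − 1 = 6.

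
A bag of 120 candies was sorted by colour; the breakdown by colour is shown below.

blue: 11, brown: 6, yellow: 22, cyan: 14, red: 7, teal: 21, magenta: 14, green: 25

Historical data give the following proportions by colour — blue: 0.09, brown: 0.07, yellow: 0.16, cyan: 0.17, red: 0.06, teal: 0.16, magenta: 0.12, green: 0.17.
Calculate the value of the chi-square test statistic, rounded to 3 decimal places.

4.328

Expected counts E_i = n·p_i: 120×0.09 = 10.8, 120×0.07 = 8.4, 120×0.16 = 19.2, 120×0.17 = 20.4, 120×0.06 = 7.2, 120×0.16 = 19.2, 120×0.12 = 14.4, 120×0.17 = 20.4.
cat          O        E   (O−E)²/E
blue        11     10.8     0.0037
brown        6      8.4     0.6857
yellow      22     19.2     0.4083
cyan        14     20.4     2.0078
red          7      7.2     0.0056
teal        21     19.2     0.1688
magenta     14     14.4     0.0111
green       25     20.4     1.0373
Sum = 4.328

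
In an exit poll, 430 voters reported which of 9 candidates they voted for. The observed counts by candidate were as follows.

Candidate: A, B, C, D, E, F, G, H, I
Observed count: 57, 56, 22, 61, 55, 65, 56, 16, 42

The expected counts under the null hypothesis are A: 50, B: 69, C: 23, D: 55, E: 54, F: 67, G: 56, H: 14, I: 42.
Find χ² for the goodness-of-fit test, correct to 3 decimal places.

4.491

χ² = (57−50)²/50 + (56−69)²/69 + (22−23)²/23 + (61−55)²/55 + (55−54)²/54 + (65−67)²/67 + (56−56)²/56 + (16−14)²/14 + (42−42)²/42
   = 0.9800 + 2.4493 + 0.0435 + 0.6545 + 0.0185 + 0.0597 + 0.0000 + 0.2857 + 0.0000
Sum = 4.491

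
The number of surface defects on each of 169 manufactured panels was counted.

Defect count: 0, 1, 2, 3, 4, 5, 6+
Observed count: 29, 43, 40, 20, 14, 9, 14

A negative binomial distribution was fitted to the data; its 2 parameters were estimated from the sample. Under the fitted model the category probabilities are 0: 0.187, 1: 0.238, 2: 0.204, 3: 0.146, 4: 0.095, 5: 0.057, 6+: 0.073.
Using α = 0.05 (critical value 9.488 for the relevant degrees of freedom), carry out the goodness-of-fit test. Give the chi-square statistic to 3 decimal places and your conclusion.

2.706; do not reject

Expected counts E_i = n·p_i: 169×0.187 = 31.603, 169×0.238 = 40.222, 169×0.204 = 34.476, 169×0.146 = 24.674, 169×0.095 = 16.055, 169×0.057 = 9.633, 169×0.073 = 12.337.
cat         O        E   (O−E)²/E
0          29   31.603     0.2144
1          43   40.222     0.1919
2          40   34.476     0.8851
3          20   24.674     0.8854
4          14   16.055     0.2630
5           9    9.633     0.0416
6+         14   12.337     0.2242
Sum = 2.706
df = 4. Since 2.706 < 9.488, we do not reject H₀.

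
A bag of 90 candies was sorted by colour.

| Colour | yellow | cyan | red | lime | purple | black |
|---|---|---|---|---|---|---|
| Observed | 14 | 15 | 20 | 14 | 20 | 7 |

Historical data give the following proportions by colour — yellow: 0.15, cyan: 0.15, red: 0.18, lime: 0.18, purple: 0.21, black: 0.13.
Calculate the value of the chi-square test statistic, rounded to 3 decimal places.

Expected counts E_i = n·p_i: 90×0.15 = 13.5, 90×0.15 = 13.5, 90×0.18 = 16.2, 90×0.18 = 16.2, 90×0.21 = 18.9, 90×0.13 = 11.7.
χ² = (14−13.5)²/13.5 + (15−13.5)²/13.5 + (20−16.2)²/16.2 + (14−16.2)²/16.2 + (20−18.9)²/18.9 + (7−11.7)²/11.7
   = 0.0185 + 0.1667 + 0.8914 + 0.2988 + 0.0640 + 1.8880
Sum = 3.327

3.327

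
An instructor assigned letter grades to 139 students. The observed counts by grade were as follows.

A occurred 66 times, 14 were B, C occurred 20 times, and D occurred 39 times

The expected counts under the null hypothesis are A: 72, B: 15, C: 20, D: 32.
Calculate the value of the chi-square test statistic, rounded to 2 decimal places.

A: (66 − 72)²/72 = 36/72 = 0.500
B: (14 − 15)²/15 = 1/15 = 0.067
C: (20 − 20)²/20 = 0/20 = 0.000
D: (39 − 32)²/32 = 49/32 = 1.531
Sum = 2.10

2.10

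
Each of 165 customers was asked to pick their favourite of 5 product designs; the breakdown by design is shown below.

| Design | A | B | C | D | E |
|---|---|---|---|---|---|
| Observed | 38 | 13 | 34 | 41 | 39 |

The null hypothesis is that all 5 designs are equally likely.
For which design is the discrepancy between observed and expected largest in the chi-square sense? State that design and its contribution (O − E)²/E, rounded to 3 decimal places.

B, 12.121

Under H₀ each category has probability 1/5, so each expected count is 165/5 = 33.
A: (38 − 33)²/33 = 25/33 = 0.7576
B: (13 − 33)²/33 = 400/33 = 12.1212
C: (34 − 33)²/33 = 1/33 = 0.0303
D: (41 − 33)²/33 = 64/33 = 1.9394
E: (39 − 33)²/33 = 36/33 = 1.0909
The largest term is for B: 12.121.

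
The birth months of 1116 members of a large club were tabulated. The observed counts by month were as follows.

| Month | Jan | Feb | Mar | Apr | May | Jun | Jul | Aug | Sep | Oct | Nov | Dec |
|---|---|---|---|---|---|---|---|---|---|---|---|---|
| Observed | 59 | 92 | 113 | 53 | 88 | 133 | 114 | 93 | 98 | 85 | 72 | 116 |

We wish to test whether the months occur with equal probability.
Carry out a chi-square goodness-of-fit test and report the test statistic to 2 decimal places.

Expected count for each of the 12 categories: 1116/12 = 93.
Jan: (59 − 93)²/93 = 1156/93 = 12.430
Feb: (92 − 93)²/93 = 1/93 = 0.011
Mar: (113 − 93)²/93 = 400/93 = 4.301
Apr: (53 − 93)²/93 = 1600/93 = 17.204
May: (88 − 93)²/93 = 25/93 = 0.269
Jun: (133 − 93)²/93 = 1600/93 = 17.204
Jul: (114 − 93)²/93 = 441/93 = 4.742
Aug: (93 − 93)²/93 = 0/93 = 0.000
Sep: (98 − 93)²/93 = 25/93 = 0.269
Oct: (85 − 93)²/93 = 64/93 = 0.688
Nov: (72 − 93)²/93 = 441/93 = 4.742
Dec: (116 − 93)²/93 = 529/93 = 5.688
Sum = 67.55

67.55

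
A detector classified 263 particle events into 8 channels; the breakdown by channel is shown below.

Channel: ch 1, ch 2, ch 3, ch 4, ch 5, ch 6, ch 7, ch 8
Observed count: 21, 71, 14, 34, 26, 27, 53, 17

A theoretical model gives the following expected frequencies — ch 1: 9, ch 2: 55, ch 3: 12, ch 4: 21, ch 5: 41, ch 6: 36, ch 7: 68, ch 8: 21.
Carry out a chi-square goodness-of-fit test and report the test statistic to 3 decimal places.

ch 1: (21 − 9)²/9 = 144/9 = 16.0000
ch 2: (71 − 55)²/55 = 256/55 = 4.6545
ch 3: (14 − 12)²/12 = 4/12 = 0.3333
ch 4: (34 − 21)²/21 = 169/21 = 8.0476
ch 5: (26 − 41)²/41 = 225/41 = 5.4878
ch 6: (27 − 36)²/36 = 81/36 = 2.2500
ch 7: (53 − 68)²/68 = 225/68 = 3.3088
ch 8: (17 − 21)²/21 = 16/21 = 0.7619
Sum = 40.844

40.844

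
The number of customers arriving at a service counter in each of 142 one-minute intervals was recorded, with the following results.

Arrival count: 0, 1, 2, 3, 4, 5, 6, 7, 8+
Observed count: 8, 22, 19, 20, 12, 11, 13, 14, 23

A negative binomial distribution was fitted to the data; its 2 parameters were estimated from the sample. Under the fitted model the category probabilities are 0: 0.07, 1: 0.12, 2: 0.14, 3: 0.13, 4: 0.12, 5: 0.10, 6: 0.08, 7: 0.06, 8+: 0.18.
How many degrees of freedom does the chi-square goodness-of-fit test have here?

6

There are k = 9 categories and 2 parameters estimated from the data, so df = 9 − 1 − 2 = 6.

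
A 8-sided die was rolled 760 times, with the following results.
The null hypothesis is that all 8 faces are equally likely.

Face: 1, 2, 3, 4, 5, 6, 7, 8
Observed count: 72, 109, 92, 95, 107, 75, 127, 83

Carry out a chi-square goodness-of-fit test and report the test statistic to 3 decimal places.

Expected count for each of the 8 categories: 760/8 = 95.
cat         O        E   (O−E)²/E
1          72       95     5.5684
2         109       95     2.0632
3          92       95     0.0947
4          95       95     0.0000
5         107       95     1.5158
6          75       95     4.2105
7         127       95    10.7789
8          83       95     1.5158
Sum = 25.747

25.747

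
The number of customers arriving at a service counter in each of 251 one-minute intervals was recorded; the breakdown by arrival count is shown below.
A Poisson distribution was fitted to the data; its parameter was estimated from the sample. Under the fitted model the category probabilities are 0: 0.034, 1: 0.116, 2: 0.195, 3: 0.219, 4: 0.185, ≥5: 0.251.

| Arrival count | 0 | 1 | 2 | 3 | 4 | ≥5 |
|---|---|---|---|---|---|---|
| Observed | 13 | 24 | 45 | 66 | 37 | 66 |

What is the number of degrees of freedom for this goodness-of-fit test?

There are k = 6 categories and 1 parameter estimated from the data, so df = 6 − 1 − 1 = 4.

4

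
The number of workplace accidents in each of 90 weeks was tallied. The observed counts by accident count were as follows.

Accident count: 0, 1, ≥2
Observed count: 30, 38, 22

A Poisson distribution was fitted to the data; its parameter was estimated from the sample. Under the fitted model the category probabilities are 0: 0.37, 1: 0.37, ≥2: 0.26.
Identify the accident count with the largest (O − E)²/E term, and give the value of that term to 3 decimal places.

Expected counts E_i = n·p_i: 90×0.37 = 33.3, 90×0.37 = 33.3, 90×0.26 = 23.4.
0: (30 − 33.3)²/33.3 = 10.89/33.3 = 0.3270
1: (38 − 33.3)²/33.3 = 22.09/33.3 = 0.6634
≥2: (22 − 23.4)²/23.4 = 1.96/23.4 = 0.0838
The largest term is for 1: 0.663.

1, 0.663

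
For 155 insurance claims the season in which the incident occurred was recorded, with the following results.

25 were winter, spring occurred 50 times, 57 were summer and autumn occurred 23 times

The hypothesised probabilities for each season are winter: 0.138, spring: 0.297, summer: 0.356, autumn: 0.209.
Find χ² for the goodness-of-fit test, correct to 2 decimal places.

3.74

Expected counts E_i = n·p_i: 155×0.138 = 21.39, 155×0.297 = 46.035, 155×0.356 = 55.18, 155×0.209 = 32.395.
χ² = (25−21.39)²/21.39 + (50−46.035)²/46.035 + (57−55.18)²/55.18 + (23−32.395)²/32.395
   = 0.609 + 0.342 + 0.060 + 2.725
Sum = 3.74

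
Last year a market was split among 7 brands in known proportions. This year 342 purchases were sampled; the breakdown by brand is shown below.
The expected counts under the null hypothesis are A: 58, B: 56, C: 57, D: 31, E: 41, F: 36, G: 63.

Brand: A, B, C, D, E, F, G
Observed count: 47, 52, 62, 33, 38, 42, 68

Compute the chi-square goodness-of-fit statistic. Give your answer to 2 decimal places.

4.56

χ² = (47−58)²/58 + (52−56)²/56 + (62−57)²/57 + (33−31)²/31 + (38−41)²/41 + (42−36)²/36 + (68−63)²/63
   = 2.086 + 0.286 + 0.439 + 0.129 + 0.220 + 1.000 + 0.397
Sum = 4.56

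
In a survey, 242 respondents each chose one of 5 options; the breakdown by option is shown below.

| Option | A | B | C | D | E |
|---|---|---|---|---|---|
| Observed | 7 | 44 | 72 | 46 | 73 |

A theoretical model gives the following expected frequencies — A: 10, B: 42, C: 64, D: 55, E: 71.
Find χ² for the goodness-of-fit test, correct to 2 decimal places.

χ² = (7−10)²/10 + (44−42)²/42 + (72−64)²/64 + (46−55)²/55 + (73−71)²/71
   = 0.900 + 0.095 + 1.000 + 1.473 + 0.056
Sum = 3.52

3.52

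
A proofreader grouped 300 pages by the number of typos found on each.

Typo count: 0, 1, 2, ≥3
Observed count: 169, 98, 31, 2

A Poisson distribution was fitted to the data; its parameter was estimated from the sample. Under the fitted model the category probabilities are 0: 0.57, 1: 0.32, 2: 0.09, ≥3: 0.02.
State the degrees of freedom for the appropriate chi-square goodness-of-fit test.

There are k = 4 categories and 1 parameter estimated from the data, so df = 4 − 1 − 1 = 2.

2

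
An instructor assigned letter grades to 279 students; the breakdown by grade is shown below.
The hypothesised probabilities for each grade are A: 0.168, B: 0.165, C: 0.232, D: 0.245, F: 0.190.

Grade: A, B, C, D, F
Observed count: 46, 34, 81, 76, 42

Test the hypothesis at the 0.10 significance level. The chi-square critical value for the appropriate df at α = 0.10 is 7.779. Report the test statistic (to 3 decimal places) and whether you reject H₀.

10.395; reject

Expected counts E_i = n·p_i: 279×0.168 = 46.872, 279×0.165 = 46.035, 279×0.232 = 64.728, 279×0.245 = 68.355, 279×0.190 = 53.01.
χ² = (46−46.872)²/46.872 + (34−46.035)²/46.035 + (81−64.728)²/64.728 + (76−68.355)²/68.355 + (42−53.01)²/53.01
   = 0.0162 + 3.1463 + 4.0906 + 0.8550 + 2.2867
Sum = 10.395
df = 4. Since 10.395 > 7.779, we reject H₀.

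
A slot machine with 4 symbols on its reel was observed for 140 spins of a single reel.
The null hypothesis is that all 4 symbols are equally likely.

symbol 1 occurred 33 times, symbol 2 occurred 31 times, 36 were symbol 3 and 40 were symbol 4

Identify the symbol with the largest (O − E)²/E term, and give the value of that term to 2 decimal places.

Under H₀ each category has probability 1/4, so each expected count is 140/4 = 35.
χ² = (33−35)²/35 + (31−35)²/35 + (36−35)²/35 + (40−35)²/35
   = 0.114 + 0.457 + 0.029 + 0.714
The largest term is for symbol 4: 0.71.

symbol 4, 0.71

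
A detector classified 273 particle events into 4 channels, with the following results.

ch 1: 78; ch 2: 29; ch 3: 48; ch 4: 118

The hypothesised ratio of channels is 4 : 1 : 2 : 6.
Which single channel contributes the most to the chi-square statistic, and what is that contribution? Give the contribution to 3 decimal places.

Ratio total = 13. Expected counts: 273×4/13 = 84, 273×1/13 = 21, 273×2/13 = 42, 273×6/13 = 126.
ch 1: (78 − 84)²/84 = 36/84 = 0.4286
ch 2: (29 − 21)²/21 = 64/21 = 3.0476
ch 3: (48 − 42)²/42 = 36/42 = 0.8571
ch 4: (118 − 126)²/126 = 64/126 = 0.5079
The largest term is for ch 2: 3.048.

ch 2, 3.048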